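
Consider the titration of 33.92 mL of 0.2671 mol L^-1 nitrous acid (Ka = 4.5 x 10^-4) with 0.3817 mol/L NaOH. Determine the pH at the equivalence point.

n(HNO2) = 0.2671 x 0.03392 = 0.009060 mol; V(NaOH) at equivalence = 0.009060/0.3817 = 0.02374 L.
At equivalence all the acid is converted to NO2-; total volume = 0.03392 + 0.02374 = 0.05766 L, so [NO2-] = 0.009060/0.05766 = 0.1571 M.
Kb = Kw/Ka = 1.0e-14 / 4.5 x 10^-4 = 2.22e-11.
[OH^-] = sqrt(Kb x [NO2-]) = sqrt(2.22e-11 x 0.1571) = 1.87e-6 M.
pOH = 5.73, so pH = 14.00 - 5.73 = 8.27.

8.27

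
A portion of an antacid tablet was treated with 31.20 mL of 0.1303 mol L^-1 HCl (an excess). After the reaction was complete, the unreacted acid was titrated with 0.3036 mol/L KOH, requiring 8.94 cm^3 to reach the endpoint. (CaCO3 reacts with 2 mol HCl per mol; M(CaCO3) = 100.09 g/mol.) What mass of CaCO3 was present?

0.0676 g

Total n(HCl) added = 0.1303 x 0.03120 = 0.004065 mol.
n(KOH) used = 0.3036 x 0.008940 = 0.002714 mol, which equals the excess n(HCl).
So n(HCl) consumed by the sample = 0.004065 - 0.002714 = 0.001351 mol.
n(CaCO3) = 0.001351 / 2 = 0.0006756 mol.
mass = 0.0006756 mol x 100.09 g/mol = 0.0676 g.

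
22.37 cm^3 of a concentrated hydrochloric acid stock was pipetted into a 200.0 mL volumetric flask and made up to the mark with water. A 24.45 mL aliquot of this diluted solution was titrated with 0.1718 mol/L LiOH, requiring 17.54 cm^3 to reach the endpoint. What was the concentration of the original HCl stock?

n(LiOH) = 0.1718 x 0.01754 = 0.003013 mol.
n(HCl) in the aliquot = 0.003013 mol.
[diluted HCl] = 0.003013 / 0.02445 = 0.1232 M.
Dilution factor = 200.0/22.37 = 8.941, so [stock] = 0.1232 x 8.941 = 1.10 M.

1.10 M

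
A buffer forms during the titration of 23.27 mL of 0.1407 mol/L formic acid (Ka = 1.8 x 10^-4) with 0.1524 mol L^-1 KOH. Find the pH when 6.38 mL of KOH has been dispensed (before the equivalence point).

Initial n(HCOOH) = 0.1407 x 0.02327 = 0.003274 mol.
n(KOH) added = 0.1524 x 0.006380 = 0.0009723 mol, converting that many moles of HCOOH to HCOO-.
Remaining n(HCOOH) = 0.002302 mol; n(HCOO-) = 0.0009723 mol.
By Henderson-Hasselbalch, pH = pKa + log([A^-]/[HA]) = 3.74 + log(0.0009723/0.002302) = 3.74 + (-0.37) = 3.37.

3.37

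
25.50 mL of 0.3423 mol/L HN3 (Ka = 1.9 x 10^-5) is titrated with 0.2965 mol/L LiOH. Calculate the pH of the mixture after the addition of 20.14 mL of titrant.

Initial n(HN3) = 0.3423 x 0.02550 = 0.008729 mol.
n(LiOH) added = 0.2965 x 0.02014 = 0.005972 mol, converting that many moles of HN3 to N3-.
Remaining n(HN3) = 0.002757 mol; n(N3-) = 0.005972 mol.
By Henderson-Hasselbalch, pH = pKa + log([A^-]/[HA]) = 4.72 + log(0.005972/0.002757) = 4.72 + (+0.34) = 5.06.

5.06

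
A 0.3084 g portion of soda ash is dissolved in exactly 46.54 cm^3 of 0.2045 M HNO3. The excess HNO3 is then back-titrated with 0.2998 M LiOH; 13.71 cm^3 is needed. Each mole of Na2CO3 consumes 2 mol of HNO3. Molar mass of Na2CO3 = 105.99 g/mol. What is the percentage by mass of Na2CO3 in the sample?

92.9%

Total n(HNO3) added = 0.2045 x 0.04654 = 0.009517 mol.
n(LiOH) used = 0.2998 x 0.01371 = 0.004110 mol, which equals the excess n(HNO3).
So n(HNO3) consumed by the sample = 0.009517 - 0.004110 = 0.005407 mol.
n(Na2CO3) = 0.005407 / 2 = 0.002704 mol.
mass Na2CO3 = 0.002704 x 105.99 = 0.2866 g, so %Na2CO3 = 0.2866/0.3084 x 100 = 92.9%.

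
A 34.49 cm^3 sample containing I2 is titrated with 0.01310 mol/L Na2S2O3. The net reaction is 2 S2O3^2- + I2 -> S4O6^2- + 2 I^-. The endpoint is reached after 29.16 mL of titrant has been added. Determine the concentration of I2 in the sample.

0.00554 M

n(Na2S2O3) = 0.01310 x 0.02916 = 0.0003820 mol.
From the balanced equation, 2 mol Na2S2O3 reacts with 1 mol I2, so n(I2) = 0.0003820 x 1/2 = 0.0001910 mol.
[I2] = 0.0001910 / 0.03449 L = 0.00554 M.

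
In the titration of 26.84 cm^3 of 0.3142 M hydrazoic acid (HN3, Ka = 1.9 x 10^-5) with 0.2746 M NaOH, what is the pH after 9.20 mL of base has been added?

4.35

Initial n(HN3) = 0.3142 x 0.02684 = 0.008433 mol.
n(NaOH) added = 0.2746 x 0.009200 = 0.002526 mol, converting that many moles of HN3 to N3-.
Remaining n(HN3) = 0.005907 mol; n(N3-) = 0.002526 mol.
By Henderson-Hasselbalch, pH = pKa + log([A^-]/[HA]) = 4.72 + log(0.002526/0.005907) = 4.72 + (-0.37) = 4.35.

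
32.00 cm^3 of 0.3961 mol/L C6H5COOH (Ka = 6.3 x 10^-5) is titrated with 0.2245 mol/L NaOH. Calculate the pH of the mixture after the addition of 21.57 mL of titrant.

3.99

Initial n(C6H5COOH) = 0.3961 x 0.03200 = 0.01268 mol.
n(NaOH) added = 0.2245 x 0.02157 = 0.004842 mol, converting that many moles of C6H5COOH to C6H5COO-.
Remaining n(C6H5COOH) = 0.007833 mol; n(C6H5COO-) = 0.004842 mol.
By Henderson-Hasselbalch, pH = pKa + log([A^-]/[HA]) = 4.20 + log(0.004842/0.007833) = 4.20 + (-0.21) = 3.99.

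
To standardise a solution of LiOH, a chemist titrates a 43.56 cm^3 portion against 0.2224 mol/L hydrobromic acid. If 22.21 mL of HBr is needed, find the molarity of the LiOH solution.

0.113 M

n(HBr) delivered = 0.2224 x 0.02221 = 0.004940 mol.
For a 1:1 reaction, n(LiOH) = 0.004940 mol.
[LiOH] = 0.004940 mol / 0.04356 L = 0.113 M.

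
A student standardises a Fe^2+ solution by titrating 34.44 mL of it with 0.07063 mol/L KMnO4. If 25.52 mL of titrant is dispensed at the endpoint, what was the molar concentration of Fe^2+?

0.262 M

n(KMnO4) = 0.07063 x 0.02552 = 0.001802 mol.
From the balanced equation, 1 mol KMnO4 reacts with 5 mol Fe^2+, so n(Fe^2+) = 0.001802 x 5/1 = 0.009012 mol.
[Fe^2+] = 0.009012 / 0.03444 L = 0.262 M.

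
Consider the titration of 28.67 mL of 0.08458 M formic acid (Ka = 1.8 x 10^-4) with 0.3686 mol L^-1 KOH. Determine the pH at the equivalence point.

8.29

n(HCOOH) = 0.08458 x 0.02867 = 0.002425 mol; V(KOH) at equivalence = 0.002425/0.3686 = 0.006579 L.
At equivalence all the acid is converted to HCOO-; total volume = 0.02867 + 0.006579 = 0.03525 L, so [HCOO-] = 0.002425/0.03525 = 0.06879 M.
Kb = Kw/Ka = 1.0e-14 / 1.8 x 10^-4 = 5.56e-11.
[OH^-] = sqrt(Kb x [HCOO-]) = sqrt(5.56e-11 x 0.06879) = 1.95e-6 M.
pOH = 5.71, so pH = 14.00 - 5.71 = 8.29.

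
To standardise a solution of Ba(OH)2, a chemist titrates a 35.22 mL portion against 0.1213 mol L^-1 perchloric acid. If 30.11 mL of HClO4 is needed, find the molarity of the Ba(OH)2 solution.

n(HClO4) delivered = 0.1213 x 0.03011 = 0.003652 mol.
The reaction is 1 Ba(OH)2 + 2 HClO4, so n(Ba(OH)2) = 0.003652 x 1/2 = 0.001826 mol.
[Ba(OH)2] = 0.001826 mol / 0.03522 L = 0.0519 M.

0.0519 M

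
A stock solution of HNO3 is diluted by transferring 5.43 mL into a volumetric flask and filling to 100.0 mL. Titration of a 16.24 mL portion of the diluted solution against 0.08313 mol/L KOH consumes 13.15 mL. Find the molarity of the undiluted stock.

1.24 M

n(KOH) = 0.08313 x 0.01315 = 0.001093 mol.
n(HNO3) in the aliquot = 0.001093 mol.
[diluted HNO3] = 0.001093 / 0.01624 = 0.06731 M.
Dilution factor = 100.0/5.430 = 18.42, so [stock] = 0.06731 x 18.42 = 1.24 M.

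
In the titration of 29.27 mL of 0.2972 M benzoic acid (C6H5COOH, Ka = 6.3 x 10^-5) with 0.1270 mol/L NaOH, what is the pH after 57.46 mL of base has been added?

4.92

Initial n(C6H5COOH) = 0.2972 x 0.02927 = 0.008699 mol.
n(NaOH) added = 0.1270 x 0.05746 = 0.007297 mol, converting that many moles of C6H5COOH to C6H5COO-.
Remaining n(C6H5COOH) = 0.001402 mol; n(C6H5COO-) = 0.007297 mol.
By Henderson-Hasselbalch, pH = pKa + log([A^-]/[HA]) = 4.20 + log(0.007297/0.001402) = 4.20 + (+0.72) = 4.92.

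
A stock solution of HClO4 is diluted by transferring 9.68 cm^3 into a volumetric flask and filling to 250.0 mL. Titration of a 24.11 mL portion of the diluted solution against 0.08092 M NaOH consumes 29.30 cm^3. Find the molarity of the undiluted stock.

2.54 M

n(NaOH) = 0.08092 x 0.02930 = 0.002371 mol.
n(HClO4) in the aliquot = 0.002371 mol.
[diluted HClO4] = 0.002371 / 0.02411 = 0.09834 M.
Dilution factor = 250.0/9.680 = 25.83, so [stock] = 0.09834 x 25.83 = 2.54 M.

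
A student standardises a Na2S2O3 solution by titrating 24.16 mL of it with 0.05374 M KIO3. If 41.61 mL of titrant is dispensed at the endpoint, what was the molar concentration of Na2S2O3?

0.555 M

n(KIO3) = 0.05374 x 0.04161 = 0.002236 mol.
From the balanced equation, 1 mol KIO3 reacts with 6 mol Na2S2O3, so n(Na2S2O3) = 0.002236 x 6/1 = 0.01342 mol.
[Na2S2O3] = 0.01342 / 0.02416 L = 0.555 M.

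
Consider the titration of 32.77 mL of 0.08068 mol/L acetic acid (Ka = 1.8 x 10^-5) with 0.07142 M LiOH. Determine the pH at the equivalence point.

8.66

n(CH3COOH) = 0.08068 x 0.03277 = 0.002644 mol; V(LiOH) at equivalence = 0.002644/0.07142 = 0.03702 L.
At equivalence all the acid is converted to CH3COO-; total volume = 0.03277 + 0.03702 = 0.06979 L, so [CH3COO-] = 0.002644/0.06979 = 0.03788 M.
Kb = Kw/Ka = 1.0e-14 / 1.8 x 10^-5 = 5.56e-10.
[OH^-] = sqrt(Kb x [CH3COO-]) = sqrt(5.56e-10 x 0.03788) = 4.59e-6 M.
pOH = 5.34, so pH = 14.00 - 5.34 = 8.66.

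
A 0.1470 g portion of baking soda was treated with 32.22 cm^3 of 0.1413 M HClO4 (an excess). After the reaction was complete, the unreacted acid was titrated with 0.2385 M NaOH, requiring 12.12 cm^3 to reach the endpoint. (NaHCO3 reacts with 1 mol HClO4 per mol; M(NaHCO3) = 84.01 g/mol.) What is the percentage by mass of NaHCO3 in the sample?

Total n(HClO4) added = 0.1413 x 0.03222 = 0.004553 mol.
n(NaOH) used = 0.2385 x 0.01212 = 0.002891 mol, which equals the excess n(HClO4).
So n(HClO4) consumed by the sample = 0.004553 - 0.002891 = 0.001662 mol.
n(NaHCO3) = 0.001662 / 1 = 0.001662 mol.
mass NaHCO3 = 0.001662 x 84.01 = 0.1396 g, so %NaHCO3 = 0.1396/0.1470 x 100 = 95.0%.

95.0%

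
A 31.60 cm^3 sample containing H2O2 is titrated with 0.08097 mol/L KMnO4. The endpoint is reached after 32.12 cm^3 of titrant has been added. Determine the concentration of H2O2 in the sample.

n(KMnO4) = 0.08097 x 0.03212 = 0.002601 mol.
From the balanced equation, 2 mol KMnO4 reacts with 5 mol H2O2, so n(H2O2) = 0.002601 x 5/2 = 0.006502 mol.
[H2O2] = 0.006502 / 0.03160 L = 0.206 M.

0.206 M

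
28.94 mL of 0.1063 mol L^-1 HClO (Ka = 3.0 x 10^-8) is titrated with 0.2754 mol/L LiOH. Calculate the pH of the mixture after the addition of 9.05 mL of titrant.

8.15

Initial n(HClO) = 0.1063 x 0.02894 = 0.003076 mol.
n(LiOH) added = 0.2754 x 0.009050 = 0.002492 mol, converting that many moles of HClO to ClO-.
Remaining n(HClO) = 0.0005840 mol; n(ClO-) = 0.002492 mol.
By Henderson-Hasselbalch, pH = pKa + log([A^-]/[HA]) = 7.52 + log(0.002492/0.0005840) = 7.52 + (+0.63) = 8.15.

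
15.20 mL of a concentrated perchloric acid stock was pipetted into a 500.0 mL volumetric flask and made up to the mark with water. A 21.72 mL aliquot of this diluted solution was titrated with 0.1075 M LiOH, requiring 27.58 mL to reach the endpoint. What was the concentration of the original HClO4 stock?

4.49 M

n(LiOH) = 0.1075 x 0.02758 = 0.002965 mol.
n(HClO4) in the aliquot = 0.002965 mol.
[diluted HClO4] = 0.002965 / 0.02172 = 0.1365 M.
Dilution factor = 500.0/15.20 = 32.89, so [stock] = 0.1365 x 32.89 = 4.49 M.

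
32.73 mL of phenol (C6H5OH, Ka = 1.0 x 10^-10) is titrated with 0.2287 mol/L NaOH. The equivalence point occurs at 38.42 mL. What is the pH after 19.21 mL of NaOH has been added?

10.00

19.21 mL is exactly half the equivalence volume (38.42/2), i.e. the half-equivalence point.
There, n(HA) = n(A^-), so pH = pKa = -log(1.0 x 10^-10) = 10.00.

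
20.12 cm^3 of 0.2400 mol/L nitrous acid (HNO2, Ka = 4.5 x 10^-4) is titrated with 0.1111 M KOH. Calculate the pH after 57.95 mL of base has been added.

n(acid) = 0.2400 x 0.02012 = 0.004829 mol; n(KOH) added = 0.1111 x 0.05795 = 0.006438 mol.
Base is in excess by 0.006438 - 0.004829 = 0.001609 mol in a total volume of 0.07807 L.
[OH^-] = 0.001609/0.07807 = 0.02062 M, so pOH = 1.69 and pH = 14.00 - 1.69 = 12.31.

12.31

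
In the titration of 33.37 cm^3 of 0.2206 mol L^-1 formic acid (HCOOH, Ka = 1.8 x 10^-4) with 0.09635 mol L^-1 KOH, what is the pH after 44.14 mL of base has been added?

Initial n(HCOOH) = 0.2206 x 0.03337 = 0.007361 mol.
n(KOH) added = 0.09635 x 0.04414 = 0.004253 mol, converting that many moles of HCOOH to HCOO-.
Remaining n(HCOOH) = 0.003109 mol; n(HCOO-) = 0.004253 mol.
By Henderson-Hasselbalch, pH = pKa + log([A^-]/[HA]) = 3.74 + log(0.004253/0.003109) = 3.74 + (+0.14) = 3.88.

3.88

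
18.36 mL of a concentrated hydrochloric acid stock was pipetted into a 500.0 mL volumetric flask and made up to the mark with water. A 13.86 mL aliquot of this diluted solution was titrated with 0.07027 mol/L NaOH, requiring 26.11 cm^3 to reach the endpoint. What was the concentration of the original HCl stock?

3.61 M

n(NaOH) = 0.07027 x 0.02611 = 0.001835 mol.
n(HCl) in the aliquot = 0.001835 mol.
[diluted HCl] = 0.001835 / 0.01386 = 0.1324 M.
Dilution factor = 500.0/18.36 = 27.23, so [stock] = 0.1324 x 27.23 = 3.61 M.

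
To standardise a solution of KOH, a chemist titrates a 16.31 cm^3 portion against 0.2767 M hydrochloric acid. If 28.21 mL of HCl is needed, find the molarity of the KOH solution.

0.479 M

n(HCl) delivered = 0.2767 x 0.02821 = 0.007806 mol.
For a 1:1 reaction, n(KOH) = 0.007806 mol.
[KOH] = 0.007806 mol / 0.01631 L = 0.479 M.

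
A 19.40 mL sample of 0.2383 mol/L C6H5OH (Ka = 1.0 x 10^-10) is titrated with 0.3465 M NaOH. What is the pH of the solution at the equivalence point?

11.57

n(C6H5OH) = 0.2383 x 0.01940 = 0.004623 mol; V(NaOH) at equivalence = 0.004623/0.3465 = 0.01334 L.
At equivalence all the acid is converted to C6H5O-; total volume = 0.01940 + 0.01334 = 0.03274 L, so [C6H5O-] = 0.004623/0.03274 = 0.1412 M.
Kb = Kw/Ka = 1.0e-14 / 1.0 x 10^-10 = 0.000100.
[OH^-] = sqrt(Kb x [C6H5O-]) = sqrt(0.000100 x 0.1412) = 0.00376 M.
pOH = 2.43, so pH = 14.00 - 2.43 = 11.57.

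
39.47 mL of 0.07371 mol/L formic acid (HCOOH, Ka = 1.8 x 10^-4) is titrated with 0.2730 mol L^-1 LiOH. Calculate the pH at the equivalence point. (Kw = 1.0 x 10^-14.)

8.25

n(HCOOH) = 0.07371 x 0.03947 = 0.002909 mol; V(LiOH) at equivalence = 0.002909/0.2730 = 0.01066 L.
At equivalence all the acid is converted to HCOO-; total volume = 0.03947 + 0.01066 = 0.05013 L, so [HCOO-] = 0.002909/0.05013 = 0.05804 M.
Kb = Kw/Ka = 1.0e-14 / 1.8 x 10^-4 = 5.56e-11.
[OH^-] = sqrt(Kb x [HCOO-]) = sqrt(5.56e-11 x 0.05804) = 1.80e-6 M.
pOH = 5.75, so pH = 14.00 - 5.75 = 8.25.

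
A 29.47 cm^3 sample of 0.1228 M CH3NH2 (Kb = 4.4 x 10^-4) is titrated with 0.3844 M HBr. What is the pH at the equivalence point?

n(CH3NH2) = 0.1228 x 0.02947 = 0.003619 mol; V(HBr) at equivalence = 0.003619/0.3844 = 0.009414 L.
At equivalence the base is fully converted to CH3NH3+; total volume = 0.03888 L, so [CH3NH3+] = 0.003619/0.03888 = 0.09307 M.
Ka(CH3NH3+) = Kw/Kb = 1.0e-14 / 4.4 x 10^-4 = 2.27e-11.
[H^+] = sqrt(Ka x [CH3NH3+]) = sqrt(2.27e-11 x 0.09307) = 1.45e-6 M.
pH = -log(1.45e-6) = 5.84.

5.84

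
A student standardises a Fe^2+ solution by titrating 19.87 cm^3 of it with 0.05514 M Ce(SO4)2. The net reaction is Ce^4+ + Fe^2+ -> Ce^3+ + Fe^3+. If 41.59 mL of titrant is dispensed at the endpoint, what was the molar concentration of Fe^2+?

0.115 M

n(Ce(SO4)2) = 0.05514 x 0.04159 = 0.002293 mol.
From the balanced equation, 1 mol Ce(SO4)2 reacts with 1 mol Fe^2+, so n(Fe^2+) = 0.002293 x 1/1 = 0.002293 mol.
[Fe^2+] = 0.002293 / 0.01987 L = 0.115 M.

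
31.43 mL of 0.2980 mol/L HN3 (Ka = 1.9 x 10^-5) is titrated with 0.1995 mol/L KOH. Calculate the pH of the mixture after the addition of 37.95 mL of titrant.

5.35

Initial n(HN3) = 0.2980 x 0.03143 = 0.009366 mol.
n(KOH) added = 0.1995 x 0.03795 = 0.007571 mol, converting that many moles of HN3 to N3-.
Remaining n(HN3) = 0.001795 mol; n(N3-) = 0.007571 mol.
By Henderson-Hasselbalch, pH = pKa + log([A^-]/[HA]) = 4.72 + log(0.007571/0.001795) = 4.72 + (+0.63) = 5.35.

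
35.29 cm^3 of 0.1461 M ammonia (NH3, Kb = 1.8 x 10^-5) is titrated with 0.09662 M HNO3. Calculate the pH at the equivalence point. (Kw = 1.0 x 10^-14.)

n(NH3) = 0.1461 x 0.03529 = 0.005156 mol; V(HNO3) at equivalence = 0.005156/0.09662 = 0.05336 L.
At equivalence the base is fully converted to NH4+; total volume = 0.08865 L, so [NH4+] = 0.005156/0.08865 = 0.05816 M.
Ka(NH4+) = Kw/Kb = 1.0e-14 / 1.8 x 10^-5 = 5.56e-10.
[H^+] = sqrt(Ka x [NH4+]) = sqrt(5.56e-10 x 0.05816) = 5.68e-6 M.
pH = -log(5.68e-6) = 5.25.

5.25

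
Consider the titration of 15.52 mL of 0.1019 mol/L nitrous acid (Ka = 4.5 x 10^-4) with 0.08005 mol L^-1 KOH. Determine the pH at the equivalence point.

8.00

n(HNO2) = 0.1019 x 0.01552 = 0.001581 mol; V(KOH) at equivalence = 0.001581/0.08005 = 0.01976 L.
At equivalence all the acid is converted to NO2-; total volume = 0.01552 + 0.01976 = 0.03528 L, so [NO2-] = 0.001581/0.03528 = 0.04483 M.
Kb = Kw/Ka = 1.0e-14 / 4.5 x 10^-4 = 2.22e-11.
[OH^-] = sqrt(Kb x [NO2-]) = sqrt(2.22e-11 x 0.04483) = 9.98e-7 M.
pOH = 6.00, so pH = 14.00 - 6.00 = 8.00.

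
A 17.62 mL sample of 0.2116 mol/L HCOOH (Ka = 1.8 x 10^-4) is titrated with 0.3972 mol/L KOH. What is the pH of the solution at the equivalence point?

8.44

n(HCOOH) = 0.2116 x 0.01762 = 0.003728 mol; V(KOH) at equivalence = 0.003728/0.3972 = 0.009387 L.
At equivalence all the acid is converted to HCOO-; total volume = 0.01762 + 0.009387 = 0.02701 L, so [HCOO-] = 0.003728/0.02701 = 0.1381 M.
Kb = Kw/Ka = 1.0e-14 / 1.8 x 10^-4 = 5.56e-11.
[OH^-] = sqrt(Kb x [HCOO-]) = sqrt(5.56e-11 x 0.1381) = 2.77e-6 M.
pOH = 5.56, so pH = 14.00 - 5.56 = 8.44.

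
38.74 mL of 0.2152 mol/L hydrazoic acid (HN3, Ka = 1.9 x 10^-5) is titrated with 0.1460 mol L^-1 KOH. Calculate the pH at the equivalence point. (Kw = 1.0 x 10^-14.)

n(HN3) = 0.2152 x 0.03874 = 0.008337 mol; V(KOH) at equivalence = 0.008337/0.1460 = 0.05710 L.
At equivalence all the acid is converted to N3-; total volume = 0.03874 + 0.05710 = 0.09584 L, so [N3-] = 0.008337/0.09584 = 0.08699 M.
Kb = Kw/Ka = 1.0e-14 / 1.9 x 10^-5 = 5.26e-10.
[OH^-] = sqrt(Kb x [N3-]) = sqrt(5.26e-10 x 0.08699) = 6.77e-6 M.
pOH = 5.17, so pH = 14.00 - 5.17 = 8.83.

8.83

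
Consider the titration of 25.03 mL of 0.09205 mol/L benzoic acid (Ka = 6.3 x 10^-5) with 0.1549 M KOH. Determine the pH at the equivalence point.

8.48

n(C6H5COOH) = 0.09205 x 0.02503 = 0.002304 mol; V(KOH) at equivalence = 0.002304/0.1549 = 0.01487 L.
At equivalence all the acid is converted to C6H5COO-; total volume = 0.02503 + 0.01487 = 0.03990 L, so [C6H5COO-] = 0.002304/0.03990 = 0.05774 M.
Kb = Kw/Ka = 1.0e-14 / 6.3 x 10^-5 = 1.59e-10.
[OH^-] = sqrt(Kb x [C6H5COO-]) = sqrt(1.59e-10 x 0.05774) = 3.03e-6 M.
pOH = 5.52, so pH = 14.00 - 5.52 = 8.48.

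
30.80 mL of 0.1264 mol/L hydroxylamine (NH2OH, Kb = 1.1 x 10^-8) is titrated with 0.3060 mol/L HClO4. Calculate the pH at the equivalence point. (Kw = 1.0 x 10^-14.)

n(NH2OH) = 0.1264 x 0.03080 = 0.003893 mol; V(HClO4) at equivalence = 0.003893/0.3060 = 0.01272 L.
At equivalence the base is fully converted to NH3OH+; total volume = 0.04352 L, so [NH3OH+] = 0.003893/0.04352 = 0.08945 M.
Ka(NH3OH+) = Kw/Kb = 1.0e-14 / 1.1 x 10^-8 = 9.09e-7.
[H^+] = sqrt(Ka x [NH3OH+]) = sqrt(9.09e-7 x 0.08945) = 0.000285 M.
pH = -log(0.000285) = 3.54.

3.54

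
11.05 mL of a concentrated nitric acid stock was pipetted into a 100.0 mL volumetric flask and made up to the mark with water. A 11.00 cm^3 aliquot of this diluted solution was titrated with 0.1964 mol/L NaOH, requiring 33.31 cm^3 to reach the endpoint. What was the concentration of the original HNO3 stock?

n(NaOH) = 0.1964 x 0.03331 = 0.006542 mol.
n(HNO3) in the aliquot = 0.006542 mol.
[diluted HNO3] = 0.006542 / 0.01100 = 0.5947 M.
Dilution factor = 100.0/11.05 = 9.050, so [stock] = 0.5947 x 9.050 = 5.38 M.

5.38 M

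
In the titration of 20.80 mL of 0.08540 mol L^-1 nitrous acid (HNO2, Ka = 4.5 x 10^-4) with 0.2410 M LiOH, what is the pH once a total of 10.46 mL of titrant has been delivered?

12.38

n(acid) = 0.08540 x 0.02080 = 0.001776 mol; n(LiOH) added = 0.2410 x 0.01046 = 0.002521 mol.
Base is in excess by 0.002521 - 0.001776 = 0.0007445 mol in a total volume of 0.03126 L.
[OH^-] = 0.0007445/0.03126 = 0.02382 M, so pOH = 1.62 and pH = 14.00 - 1.62 = 12.38.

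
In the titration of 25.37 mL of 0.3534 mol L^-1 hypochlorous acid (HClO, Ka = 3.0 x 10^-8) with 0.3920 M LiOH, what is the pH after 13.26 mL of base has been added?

7.66

Initial n(HClO) = 0.3534 x 0.02537 = 0.008966 mol.
n(LiOH) added = 0.3920 x 0.01326 = 0.005198 mol, converting that many moles of HClO to ClO-.
Remaining n(HClO) = 0.003768 mol; n(ClO-) = 0.005198 mol.
By Henderson-Hasselbalch, pH = pKa + log([A^-]/[HA]) = 7.52 + log(0.005198/0.003768) = 7.52 + (+0.14) = 7.66.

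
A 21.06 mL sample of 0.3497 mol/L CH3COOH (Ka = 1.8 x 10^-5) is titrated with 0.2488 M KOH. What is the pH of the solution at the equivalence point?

8.95

n(CH3COOH) = 0.3497 x 0.02106 = 0.007365 mol; V(KOH) at equivalence = 0.007365/0.2488 = 0.02960 L.
At equivalence all the acid is converted to CH3COO-; total volume = 0.02106 + 0.02960 = 0.05066 L, so [CH3COO-] = 0.007365/0.05066 = 0.1454 M.
Kb = Kw/Ka = 1.0e-14 / 1.8 x 10^-5 = 5.56e-10.
[OH^-] = sqrt(Kb x [CH3COO-]) = sqrt(5.56e-10 x 0.1454) = 8.99e-6 M.
pOH = 5.05, so pH = 14.00 - 5.05 = 8.95.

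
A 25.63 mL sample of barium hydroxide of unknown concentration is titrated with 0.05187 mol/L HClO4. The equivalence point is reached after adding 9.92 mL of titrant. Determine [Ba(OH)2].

n(HClO4) delivered = 0.05187 x 0.009920 = 0.0005146 mol.
The reaction is 1 Ba(OH)2 + 2 HClO4, so n(Ba(OH)2) = 0.0005146 x 1/2 = 0.0002573 mol.
[Ba(OH)2] = 0.0002573 mol / 0.02563 L = 0.0100 M.

0.0100 M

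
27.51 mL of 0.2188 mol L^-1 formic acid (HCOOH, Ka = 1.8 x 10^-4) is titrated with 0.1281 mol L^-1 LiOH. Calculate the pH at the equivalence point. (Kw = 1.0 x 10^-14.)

8.33

n(HCOOH) = 0.2188 x 0.02751 = 0.006019 mol; V(LiOH) at equivalence = 0.006019/0.1281 = 0.04699 L.
At equivalence all the acid is converted to HCOO-; total volume = 0.02751 + 0.04699 = 0.07450 L, so [HCOO-] = 0.006019/0.07450 = 0.08080 M.
Kb = Kw/Ka = 1.0e-14 / 1.8 x 10^-4 = 5.56e-11.
[OH^-] = sqrt(Kb x [HCOO-]) = sqrt(5.56e-11 x 0.08080) = 2.12e-6 M.
pOH = 5.67, so pH = 14.00 - 5.67 = 8.33.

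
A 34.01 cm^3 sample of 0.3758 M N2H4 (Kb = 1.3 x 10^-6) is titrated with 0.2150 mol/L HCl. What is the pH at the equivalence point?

4.49

n(N2H4) = 0.3758 x 0.03401 = 0.01278 mol; V(HCl) at equivalence = 0.01278/0.2150 = 0.05945 L.
At equivalence the base is fully converted to N2H5+; total volume = 0.09346 L, so [N2H5+] = 0.01278/0.09346 = 0.1368 M.
Ka(N2H5+) = Kw/Kb = 1.0e-14 / 1.3 x 10^-6 = 7.69e-9.
[H^+] = sqrt(Ka x [N2H5+]) = sqrt(7.69e-9 x 0.1368) = 3.24e-5 M.
pH = -log(3.24e-5) = 4.49.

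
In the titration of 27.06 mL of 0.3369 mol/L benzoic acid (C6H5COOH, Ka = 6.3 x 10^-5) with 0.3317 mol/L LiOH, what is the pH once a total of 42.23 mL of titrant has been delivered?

12.85

n(acid) = 0.3369 x 0.02706 = 0.009117 mol; n(LiOH) added = 0.3317 x 0.04223 = 0.01401 mol.
Base is in excess by 0.01401 - 0.009117 = 0.004891 mol in a total volume of 0.06929 L.
[OH^-] = 0.004891/0.06929 = 0.07059 M, so pOH = 1.15 and pH = 14.00 - 1.15 = 12.85.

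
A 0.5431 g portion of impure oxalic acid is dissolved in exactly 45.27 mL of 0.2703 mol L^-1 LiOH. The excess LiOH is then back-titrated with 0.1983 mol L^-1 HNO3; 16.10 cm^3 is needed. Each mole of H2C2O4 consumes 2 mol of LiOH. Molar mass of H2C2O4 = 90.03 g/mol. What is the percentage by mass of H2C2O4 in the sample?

75.0%

Total n(LiOH) added = 0.2703 x 0.04527 = 0.01224 mol.
n(HNO3) used = 0.1983 x 0.01610 = 0.003193 mol, which equals the excess n(LiOH).
So n(LiOH) consumed by the sample = 0.01224 - 0.003193 = 0.009044 mol.
n(H2C2O4) = 0.009044 / 2 = 0.004522 mol.
mass H2C2O4 = 0.004522 x 90.03 = 0.4071 g, so %H2C2O4 = 0.4071/0.5431 x 100 = 75.0%.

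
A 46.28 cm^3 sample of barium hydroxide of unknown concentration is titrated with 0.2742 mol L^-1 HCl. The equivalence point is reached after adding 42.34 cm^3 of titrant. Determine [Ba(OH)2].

n(HCl) delivered = 0.2742 x 0.04234 = 0.01161 mol.
The reaction is 1 Ba(OH)2 + 2 HCl, so n(Ba(OH)2) = 0.01161 x 1/2 = 0.005805 mol.
[Ba(OH)2] = 0.005805 mol / 0.04628 L = 0.125 M.

0.125 M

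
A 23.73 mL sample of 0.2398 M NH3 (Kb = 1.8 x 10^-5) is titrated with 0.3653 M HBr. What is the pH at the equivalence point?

5.05

n(NH3) = 0.2398 x 0.02373 = 0.005690 mol; V(HBr) at equivalence = 0.005690/0.3653 = 0.01558 L.
At equivalence the base is fully converted to NH4+; total volume = 0.03931 L, so [NH4+] = 0.005690/0.03931 = 0.1448 M.
Ka(NH4+) = Kw/Kb = 1.0e-14 / 1.8 x 10^-5 = 5.56e-10.
[H^+] = sqrt(Ka x [NH4+]) = sqrt(5.56e-10 x 0.1448) = 8.97e-6 M.
pH = -log(8.97e-6) = 5.05.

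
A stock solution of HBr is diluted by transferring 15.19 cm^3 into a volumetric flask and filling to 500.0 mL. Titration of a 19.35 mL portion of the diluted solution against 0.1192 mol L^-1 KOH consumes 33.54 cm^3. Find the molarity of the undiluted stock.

6.80 M

n(KOH) = 0.1192 x 0.03354 = 0.003998 mol.
n(HBr) in the aliquot = 0.003998 mol.
[diluted HBr] = 0.003998 / 0.01935 = 0.2066 M.
Dilution factor = 500.0/15.19 = 32.92, so [stock] = 0.2066 x 32.92 = 6.80 M.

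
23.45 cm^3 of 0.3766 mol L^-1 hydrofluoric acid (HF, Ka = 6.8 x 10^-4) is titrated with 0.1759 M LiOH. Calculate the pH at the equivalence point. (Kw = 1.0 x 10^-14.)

8.12

n(HF) = 0.3766 x 0.02345 = 0.008831 mol; V(LiOH) at equivalence = 0.008831/0.1759 = 0.05021 L.
At equivalence all the acid is converted to F-; total volume = 0.02345 + 0.05021 = 0.07366 L, so [F-] = 0.008831/0.07366 = 0.1199 M.
Kb = Kw/Ka = 1.0e-14 / 6.8 x 10^-4 = 1.47e-11.
[OH^-] = sqrt(Kb x [F-]) = sqrt(1.47e-11 x 0.1199) = 1.33e-6 M.
pOH = 5.88, so pH = 14.00 - 5.88 = 8.12.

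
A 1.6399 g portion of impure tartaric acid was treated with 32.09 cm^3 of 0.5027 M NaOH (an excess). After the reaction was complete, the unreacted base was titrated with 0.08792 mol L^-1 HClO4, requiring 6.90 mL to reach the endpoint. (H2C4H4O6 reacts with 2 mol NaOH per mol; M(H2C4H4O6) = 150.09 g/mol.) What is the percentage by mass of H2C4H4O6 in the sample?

71.0%

Total n(NaOH) added = 0.5027 x 0.03209 = 0.01613 mol.
n(HClO4) used = 0.08792 x 0.006900 = 0.0006066 mol, which equals the excess n(NaOH).
So n(NaOH) consumed by the sample = 0.01613 - 0.0006066 = 0.01552 mol.
n(H2C4H4O6) = 0.01552 / 2 = 0.007762 mol.
mass H2C4H4O6 = 0.007762 x 150.09 = 1.165 g, so %H2C4H4O6 = 1.165/1.6399 x 100 = 71.0%.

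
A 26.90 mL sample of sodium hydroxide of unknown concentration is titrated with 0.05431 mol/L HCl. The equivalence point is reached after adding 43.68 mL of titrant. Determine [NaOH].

n(HCl) delivered = 0.05431 x 0.04368 = 0.002372 mol.
For a 1:1 reaction, n(NaOH) = 0.002372 mol.
[NaOH] = 0.002372 mol / 0.02690 L = 0.0882 M.

0.0882 M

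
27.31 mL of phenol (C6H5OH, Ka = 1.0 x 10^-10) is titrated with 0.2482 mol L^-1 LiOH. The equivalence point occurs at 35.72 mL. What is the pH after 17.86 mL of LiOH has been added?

17.86 mL is exactly half the equivalence volume (35.72/2), i.e. the half-equivalence point.
There, n(HA) = n(A^-), so pH = pKa = -log(1.0 x 10^-10) = 10.00.

10.00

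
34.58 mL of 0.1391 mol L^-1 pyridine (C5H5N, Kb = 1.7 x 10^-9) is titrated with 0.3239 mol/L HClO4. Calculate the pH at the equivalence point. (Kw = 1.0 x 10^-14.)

n(C5H5N) = 0.1391 x 0.03458 = 0.004810 mol; V(HClO4) at equivalence = 0.004810/0.3239 = 0.01485 L.
At equivalence the base is fully converted to C5H5NH+; total volume = 0.04943 L, so [C5H5NH+] = 0.004810/0.04943 = 0.09731 M.
Ka(C5H5NH+) = Kw/Kb = 1.0e-14 / 1.7 x 10^-9 = 5.88e-6.
[H^+] = sqrt(Ka x [C5H5NH+]) = sqrt(5.88e-6 x 0.09731) = 0.000757 M.
pH = -log(0.000757) = 3.12.

3.12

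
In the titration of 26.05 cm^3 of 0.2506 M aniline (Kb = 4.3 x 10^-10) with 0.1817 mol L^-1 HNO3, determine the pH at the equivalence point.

n(C6H5NH2) = 0.2506 x 0.02605 = 0.006528 mol; V(HNO3) at equivalence = 0.006528/0.1817 = 0.03593 L.
At equivalence the base is fully converted to C6H5NH3+; total volume = 0.06198 L, so [C6H5NH3+] = 0.006528/0.06198 = 0.1053 M.
Ka(C6H5NH3+) = Kw/Kb = 1.0e-14 / 4.3 x 10^-10 = 2.33e-5.
[H^+] = sqrt(Ka x [C6H5NH3+]) = sqrt(2.33e-5 x 0.1053) = 0.00157 M.
pH = -log(0.00157) = 2.81.

2.81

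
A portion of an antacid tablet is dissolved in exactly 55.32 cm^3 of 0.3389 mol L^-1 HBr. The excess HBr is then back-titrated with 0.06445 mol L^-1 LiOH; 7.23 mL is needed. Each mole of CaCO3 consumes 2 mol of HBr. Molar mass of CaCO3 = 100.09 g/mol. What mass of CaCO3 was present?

Total n(HBr) added = 0.3389 x 0.05532 = 0.01875 mol.
n(LiOH) used = 0.06445 x 0.007230 = 0.0004660 mol, which equals the excess n(HBr).
So n(HBr) consumed by the sample = 0.01875 - 0.0004660 = 0.01828 mol.
n(CaCO3) = 0.01828 / 2 = 0.009141 mol.
mass = 0.009141 mol x 100.09 g/mol = 0.915 g.

0.915 g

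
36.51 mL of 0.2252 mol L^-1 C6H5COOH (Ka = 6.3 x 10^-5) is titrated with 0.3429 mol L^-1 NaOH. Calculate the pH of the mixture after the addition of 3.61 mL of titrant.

Initial n(C6H5COOH) = 0.2252 x 0.03651 = 0.008222 mol.
n(NaOH) added = 0.3429 x 0.003610 = 0.001238 mol, converting that many moles of C6H5COOH to C6H5COO-.
Remaining n(C6H5COOH) = 0.006984 mol; n(C6H5COO-) = 0.001238 mol.
By Henderson-Hasselbalch, pH = pKa + log([A^-]/[HA]) = 4.20 + log(0.001238/0.006984) = 4.20 + (-0.75) = 3.45.

3.45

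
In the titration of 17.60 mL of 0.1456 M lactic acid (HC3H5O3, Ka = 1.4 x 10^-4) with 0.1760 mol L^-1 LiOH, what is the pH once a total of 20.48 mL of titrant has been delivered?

n(acid) = 0.1456 x 0.01760 = 0.002563 mol; n(LiOH) added = 0.1760 x 0.02048 = 0.003604 mol.
Base is in excess by 0.003604 - 0.002563 = 0.001042 mol in a total volume of 0.03808 L.
[OH^-] = 0.001042/0.03808 = 0.02736 M, so pOH = 1.56 and pH = 14.00 - 1.56 = 12.44.

12.44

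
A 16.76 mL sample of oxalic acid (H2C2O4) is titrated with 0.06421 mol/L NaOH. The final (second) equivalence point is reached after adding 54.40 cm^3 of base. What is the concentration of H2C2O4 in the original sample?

n(NaOH) = 0.06421 x 0.05440 = 0.003493 mol.
At the final (second) equivalence point, 2 mol OH^- react per mol H2C2O4, so n(H2C2O4) = 0.003493 / 2 = 0.001747 mol.
[H2C2O4] = 0.001747 / 0.01676 L = 0.104 M.

0.104 M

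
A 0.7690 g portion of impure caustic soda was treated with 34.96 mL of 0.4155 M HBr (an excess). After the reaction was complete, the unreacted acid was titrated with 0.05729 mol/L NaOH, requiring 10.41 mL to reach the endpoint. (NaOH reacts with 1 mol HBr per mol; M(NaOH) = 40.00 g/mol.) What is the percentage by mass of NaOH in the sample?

Total n(HBr) added = 0.4155 x 0.03496 = 0.01453 mol.
n(NaOH) used = 0.05729 x 0.01041 = 0.0005964 mol, which equals the excess n(HBr).
So n(HBr) consumed by the sample = 0.01453 - 0.0005964 = 0.01393 mol.
n(NaOH) = 0.01393 / 1 = 0.01393 mol.
mass NaOH = 0.01393 x 40.00 = 0.5572 g, so %NaOH = 0.5572/0.7690 x 100 = 72.5%.

72.5%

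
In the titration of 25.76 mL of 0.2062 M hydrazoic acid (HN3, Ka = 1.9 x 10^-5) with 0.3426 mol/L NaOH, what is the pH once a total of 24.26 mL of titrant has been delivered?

12.78

n(acid) = 0.2062 x 0.02576 = 0.005312 mol; n(NaOH) added = 0.3426 x 0.02426 = 0.008311 mol.
Base is in excess by 0.008311 - 0.005312 = 0.003000 mol in a total volume of 0.05002 L.
[OH^-] = 0.003000/0.05002 = 0.05997 M, so pOH = 1.22 and pH = 14.00 - 1.22 = 12.78.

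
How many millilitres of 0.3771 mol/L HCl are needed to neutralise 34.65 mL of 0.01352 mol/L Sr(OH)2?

n(Sr(OH)2) = 0.01352 mol/L x 0.03465 L = 0.0004685 mol.
The neutralisation is 1 Sr(OH)2 : 2 HCl, so n(HCl) = 0.0004685 x 2/1 = 0.0009369 mol.
V(HCl) = 0.0009369 / 0.3771 = 0.002485 L = 2.48 mL.

2.48 mL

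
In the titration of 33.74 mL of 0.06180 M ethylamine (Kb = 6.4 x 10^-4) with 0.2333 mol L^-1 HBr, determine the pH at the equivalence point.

n(C2H5NH2) = 0.06180 x 0.03374 = 0.002085 mol; V(HBr) at equivalence = 0.002085/0.2333 = 0.008938 L.
At equivalence the base is fully converted to C2H5NH3+; total volume = 0.04268 L, so [C2H5NH3+] = 0.002085/0.04268 = 0.04886 M.
Ka(C2H5NH3+) = Kw/Kb = 1.0e-14 / 6.4 x 10^-4 = 1.56e-11.
[H^+] = sqrt(Ka x [C2H5NH3+]) = sqrt(1.56e-11 x 0.04886) = 8.74e-7 M.
pH = -log(8.74e-7) = 6.06.

6.06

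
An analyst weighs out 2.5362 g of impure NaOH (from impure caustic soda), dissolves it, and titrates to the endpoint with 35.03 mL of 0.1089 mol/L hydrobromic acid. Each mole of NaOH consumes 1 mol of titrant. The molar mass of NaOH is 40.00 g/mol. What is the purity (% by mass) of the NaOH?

6.02%

n(HBr) = 0.1089 x 0.03503 = 0.003815 mol.
n(NaOH) = 0.003815 / 1 = 0.003815 mol.
mass of NaOH = 0.003815 x 40.00 = 0.1526 g.
% purity = 0.1526 / 2.5362 x 100 = 6.02%.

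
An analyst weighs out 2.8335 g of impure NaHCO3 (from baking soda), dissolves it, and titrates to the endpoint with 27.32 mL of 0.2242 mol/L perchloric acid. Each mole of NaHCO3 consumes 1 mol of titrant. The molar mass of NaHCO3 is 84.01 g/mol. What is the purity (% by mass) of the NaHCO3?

n(HClO4) = 0.2242 x 0.02732 = 0.006125 mol.
n(NaHCO3) = 0.006125 / 1 = 0.006125 mol.
mass of NaHCO3 = 0.006125 x 84.01 = 0.5146 g.
% purity = 0.5146 / 2.8335 x 100 = 18.2%.

18.2%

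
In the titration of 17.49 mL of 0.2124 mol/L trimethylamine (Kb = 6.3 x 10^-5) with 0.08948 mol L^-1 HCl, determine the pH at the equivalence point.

5.50

n((CH3)3N) = 0.2124 x 0.01749 = 0.003715 mol; V(HCl) at equivalence = 0.003715/0.08948 = 0.04152 L.
At equivalence the base is fully converted to (CH3)3NH+; total volume = 0.05901 L, so [(CH3)3NH+] = 0.003715/0.05901 = 0.06296 M.
Ka((CH3)3NH+) = Kw/Kb = 1.0e-14 / 6.3 x 10^-5 = 1.59e-10.
[H^+] = sqrt(Ka x [(CH3)3NH+]) = sqrt(1.59e-10 x 0.06296) = 3.16e-6 M.
pH = -log(3.16e-6) = 5.50.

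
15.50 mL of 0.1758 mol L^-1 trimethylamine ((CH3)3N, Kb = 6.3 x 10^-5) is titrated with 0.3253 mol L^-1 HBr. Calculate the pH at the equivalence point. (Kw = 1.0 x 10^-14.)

5.37

n((CH3)3N) = 0.1758 x 0.01550 = 0.002725 mol; V(HBr) at equivalence = 0.002725/0.3253 = 0.008377 L.
At equivalence the base is fully converted to (CH3)3NH+; total volume = 0.02388 L, so [(CH3)3NH+] = 0.002725/0.02388 = 0.1141 M.
Ka((CH3)3NH+) = Kw/Kb = 1.0e-14 / 6.3 x 10^-5 = 1.59e-10.
[H^+] = sqrt(Ka x [(CH3)3NH+]) = sqrt(1.59e-10 x 0.1141) = 4.26e-6 M.
pH = -log(4.26e-6) = 5.37.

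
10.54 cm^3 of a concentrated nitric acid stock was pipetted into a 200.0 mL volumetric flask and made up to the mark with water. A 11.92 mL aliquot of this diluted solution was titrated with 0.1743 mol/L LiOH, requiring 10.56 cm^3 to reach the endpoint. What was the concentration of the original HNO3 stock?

2.93 M

n(LiOH) = 0.1743 x 0.01056 = 0.001841 mol.
n(HNO3) in the aliquot = 0.001841 mol.
[diluted HNO3] = 0.001841 / 0.01192 = 0.1544 M.
Dilution factor = 200.0/10.54 = 18.98, so [stock] = 0.1544 x 18.98 = 2.93 M.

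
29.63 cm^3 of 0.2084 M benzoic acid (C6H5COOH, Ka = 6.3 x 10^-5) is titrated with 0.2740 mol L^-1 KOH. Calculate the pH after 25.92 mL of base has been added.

n(acid) = 0.2084 x 0.02963 = 0.006175 mol; n(KOH) added = 0.2740 x 0.02592 = 0.007102 mol.
Base is in excess by 0.007102 - 0.006175 = 0.0009272 mol in a total volume of 0.05555 L.
[OH^-] = 0.0009272/0.05555 = 0.01669 M, so pOH = 1.78 and pH = 14.00 - 1.78 = 12.22.

12.22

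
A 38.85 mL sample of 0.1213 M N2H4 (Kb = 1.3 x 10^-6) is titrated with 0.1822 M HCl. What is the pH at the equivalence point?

4.63

n(N2H4) = 0.1213 x 0.03885 = 0.004713 mol; V(HCl) at equivalence = 0.004713/0.1822 = 0.02586 L.
At equivalence the base is fully converted to N2H5+; total volume = 0.06471 L, so [N2H5+] = 0.004713/0.06471 = 0.07282 M.
Ka(N2H5+) = Kw/Kb = 1.0e-14 / 1.3 x 10^-6 = 7.69e-9.
[H^+] = sqrt(Ka x [N2H5+]) = sqrt(7.69e-9 x 0.07282) = 2.37e-5 M.
pH = -log(2.37e-5) = 4.63.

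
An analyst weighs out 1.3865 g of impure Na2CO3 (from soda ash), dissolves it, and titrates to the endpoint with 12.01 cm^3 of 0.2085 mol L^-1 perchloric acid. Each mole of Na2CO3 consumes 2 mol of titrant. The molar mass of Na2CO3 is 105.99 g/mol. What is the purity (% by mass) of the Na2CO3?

9.57%

n(HClO4) = 0.2085 x 0.01201 = 0.002504 mol.
n(Na2CO3) = 0.002504 / 2 = 0.001252 mol.
mass of Na2CO3 = 0.001252 x 105.99 = 0.1327 g.
% purity = 0.1327 / 1.3865 x 100 = 9.57%.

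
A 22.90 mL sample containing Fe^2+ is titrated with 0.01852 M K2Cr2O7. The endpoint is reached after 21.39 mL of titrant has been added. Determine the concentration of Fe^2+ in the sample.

0.104 M

n(K2Cr2O7) = 0.01852 x 0.02139 = 0.0003961 mol.
From the balanced equation, 1 mol K2Cr2O7 reacts with 6 mol Fe^2+, so n(Fe^2+) = 0.0003961 x 6/1 = 0.002377 mol.
[Fe^2+] = 0.002377 / 0.02290 L = 0.104 M.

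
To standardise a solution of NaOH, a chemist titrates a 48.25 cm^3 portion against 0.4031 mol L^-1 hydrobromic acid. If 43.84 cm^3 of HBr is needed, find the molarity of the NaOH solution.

0.366 M

n(HBr) delivered = 0.4031 x 0.04384 = 0.01767 mol.
For a 1:1 reaction, n(NaOH) = 0.01767 mol.
[NaOH] = 0.01767 mol / 0.04825 L = 0.366 M.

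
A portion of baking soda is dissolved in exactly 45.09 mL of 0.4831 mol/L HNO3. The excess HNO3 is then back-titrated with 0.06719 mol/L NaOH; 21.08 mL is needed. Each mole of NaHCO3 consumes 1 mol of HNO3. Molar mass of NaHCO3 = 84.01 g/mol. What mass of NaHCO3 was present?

1.71 g

Total n(HNO3) added = 0.4831 x 0.04509 = 0.02178 mol.
n(NaOH) used = 0.06719 x 0.02108 = 0.001416 mol, which equals the excess n(HNO3).
So n(HNO3) consumed by the sample = 0.02178 - 0.001416 = 0.02037 mol.
n(NaHCO3) = 0.02037 / 1 = 0.02037 mol.
mass = 0.02037 mol x 84.01 g/mol = 1.71 g.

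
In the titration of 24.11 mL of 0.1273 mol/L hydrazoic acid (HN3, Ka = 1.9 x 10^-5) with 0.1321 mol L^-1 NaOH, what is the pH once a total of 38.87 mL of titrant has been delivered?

12.52

n(acid) = 0.1273 x 0.02411 = 0.003069 mol; n(NaOH) added = 0.1321 x 0.03887 = 0.005135 mol.
Base is in excess by 0.005135 - 0.003069 = 0.002066 mol in a total volume of 0.06298 L.
[OH^-] = 0.002066/0.06298 = 0.03280 M, so pOH = 1.48 and pH = 14.00 - 1.48 = 12.52.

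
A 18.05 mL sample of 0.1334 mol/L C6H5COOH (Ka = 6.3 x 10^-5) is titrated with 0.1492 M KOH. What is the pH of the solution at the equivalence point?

n(C6H5COOH) = 0.1334 x 0.01805 = 0.002408 mol; V(KOH) at equivalence = 0.002408/0.1492 = 0.01614 L.
At equivalence all the acid is converted to C6H5COO-; total volume = 0.01805 + 0.01614 = 0.03419 L, so [C6H5COO-] = 0.002408/0.03419 = 0.07043 M.
Kb = Kw/Ka = 1.0e-14 / 6.3 x 10^-5 = 1.59e-10.
[OH^-] = sqrt(Kb x [C6H5COO-]) = sqrt(1.59e-10 x 0.07043) = 3.34e-6 M.
pOH = 5.48, so pH = 14.00 - 5.48 = 8.52.

8.52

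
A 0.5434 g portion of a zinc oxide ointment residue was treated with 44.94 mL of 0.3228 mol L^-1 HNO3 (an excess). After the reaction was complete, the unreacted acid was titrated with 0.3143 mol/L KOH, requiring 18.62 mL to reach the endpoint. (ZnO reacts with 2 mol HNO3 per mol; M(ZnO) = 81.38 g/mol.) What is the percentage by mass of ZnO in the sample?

Total n(HNO3) added = 0.3228 x 0.04494 = 0.01451 mol.
n(KOH) used = 0.3143 x 0.01862 = 0.005852 mol, which equals the excess n(HNO3).
So n(HNO3) consumed by the sample = 0.01451 - 0.005852 = 0.008654 mol.
n(ZnO) = 0.008654 / 2 = 0.004327 mol.
mass ZnO = 0.004327 x 81.38 = 0.3521 g, so %ZnO = 0.3521/0.5434 x 100 = 64.8%.

64.8%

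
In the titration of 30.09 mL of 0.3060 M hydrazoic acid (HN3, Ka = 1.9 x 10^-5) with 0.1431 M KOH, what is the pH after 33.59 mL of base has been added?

Initial n(HN3) = 0.3060 x 0.03009 = 0.009208 mol.
n(KOH) added = 0.1431 x 0.03359 = 0.004807 mol, converting that many moles of HN3 to N3-.
Remaining n(HN3) = 0.004401 mol; n(N3-) = 0.004807 mol.
By Henderson-Hasselbalch, pH = pKa + log([A^-]/[HA]) = 4.72 + log(0.004807/0.004401) = 4.72 + (+0.04) = 4.76.

4.76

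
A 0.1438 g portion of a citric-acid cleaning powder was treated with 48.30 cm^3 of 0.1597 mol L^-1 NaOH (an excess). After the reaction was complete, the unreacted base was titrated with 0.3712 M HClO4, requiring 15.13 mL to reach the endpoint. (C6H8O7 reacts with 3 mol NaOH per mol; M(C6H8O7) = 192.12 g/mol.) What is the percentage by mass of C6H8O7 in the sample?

Total n(NaOH) added = 0.1597 x 0.04830 = 0.007714 mol.
n(HClO4) used = 0.3712 x 0.01513 = 0.005616 mol, which equals the excess n(NaOH).
So n(NaOH) consumed by the sample = 0.007714 - 0.005616 = 0.002097 mol.
n(C6H8O7) = 0.002097 / 3 = 0.0006991 mol.
mass C6H8O7 = 0.0006991 x 192.12 = 0.1343 g, so %C6H8O7 = 0.1343/0.1438 x 100 = 93.4%.

93.4%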